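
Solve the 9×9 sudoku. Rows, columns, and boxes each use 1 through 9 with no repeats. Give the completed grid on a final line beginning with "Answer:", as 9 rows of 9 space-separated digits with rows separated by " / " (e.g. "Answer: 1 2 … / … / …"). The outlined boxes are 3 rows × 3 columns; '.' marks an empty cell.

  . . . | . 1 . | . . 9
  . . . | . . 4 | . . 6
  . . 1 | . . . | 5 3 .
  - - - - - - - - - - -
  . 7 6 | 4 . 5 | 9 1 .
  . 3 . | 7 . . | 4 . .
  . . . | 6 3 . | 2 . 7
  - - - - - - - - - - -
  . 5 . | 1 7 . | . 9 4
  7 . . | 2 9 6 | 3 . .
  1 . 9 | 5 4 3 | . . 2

Step 1. [r3c9∈{8}] only 8 remains possible at r3c9. So r3c9=8.
Step 2. [r1c7∈{7}] only 7 remains possible at r1c7, so r1c7=7.
Step 3. [r7c6∈{8}] nothing but 8 survives at r7c6. So r7c6=8.
Step 4. [r1c6∈{2}] only 2 remains possible at r1c6, so r1c6=2.
Step 5. [r5c9∈{5}] r5c9 is down to just 5. So r5c9=5.
Step 6. [r6c8∈{8}] r6c8 has the single candidate 8 ⇒ r6c8=8.
Step 7. [r2c3∈{2,3,5,7,8}] across row 2, 7 lands solely at r2c3. So r2c3=7.
Step 8. [r3c4∈{9}] nothing but 9 survives at r3c4 ⇒ r3c4=9.
Step 9. [r7c7∈{6}] r7c7 has the single candidate 6. So r7c7=6.
Step 10. [r6c2∈{1,4,9}] r6c2 is the only open cell in col 2 admitting 1 ⇒ r6c2=1.
Step 11. [r2c2∈{2,8,9}] in col 2, 9 fits only at r2c2 ⇒ r2c2=9.
Step 12. [r3c2∈{2,4,6}] 2 has one home in col 2: r3c2, so r3c2=2.
Step 13. [r3c1∈{4,6}] in row 3, 4 fits only at r3c1, so r3c1=4.
Step 14. [r1c1∈{3,5,6,8}] across col 1, 6 lands solely at r1c1, so r1c1=6.
Step 15. [r1c2∈{8}] r1c2's peers cover all but 8, so r1c2=8.
Step 16. [r1c3∈{3,5}] r1c3 is the only open cell in row 1 admitting 5, so r1c3=5.
Step 17. [r8c3∈{4,8}] in row 8, 8 fits only at r8c3, so r8c3=8.
Step 18. [r5c3∈{2}] r5c3's peers cover all but 2. So r5c3=2.
Step 19. [r5c5∈{8}] only 8 remains possible at r5c5. So r5c5=8.
Step 20. [r6c6∈{9}] r6c6's peers cover all but 9, so r6c6=9.
Step 21. [r2c1∈{3}] r2c1 has the single candidate 3, so r2c1=3.
Step 22. [r2c5∈{5}] r2c5 is down to just 5, so r2c5=5.
Step 23. [r5c8∈{6}] only 6 remains possible at r5c8 ⇒ r5c8=6.
Step 24. [r8c9∈{1}] r8c9 has the single candidate 1. So r8c9=1.
Step 25. [r5c1∈{9}] r5c1 is down to just 9. So r5c1=9.
Step 26. [r2c7∈{1}] r2c7 has the single candidate 1. So r2c7=1.
Step 27. [r9c2∈{6}] r9c2's peers cover all but 6 ⇒ r9c2=6.
Step 28. [r2c4∈{8}] r2c4 has the single candidate 8. So r2c4=8.
Step 29. [r3c6∈{7}] r3c6 has the single candidate 7, so r3c6=7.
Step 30. [r8c8∈{5}] only 5 remains possible at r8c8, so r8c8=5.
Step 31. [r1c8∈{4}] r1c8's peers cover all but 4, so r1c8=4.
Step 32. [r3c5∈{6}] r3c5's peers cover all but 6. So r3c5=6.
Step 33. [r7c1∈{2}] only 2 remains possible at r7c1 ⇒ r7c1=2.
Step 34. [r6c3∈{4}] only 4 remains possible at r6c3. So r6c3=4.
Step 35. [r8c2∈{4}] r8c2 is down to just 4 ⇒ r8c2=4.
Step 36. [r4c9∈{3}] only 3 remains possible at r4c9. So r4c9=3.
Step 37. [r4c1∈{8}] nothing but 8 survives at r4c1. So r4c1=8.
Step 38. [r7c3∈{3}] r7c3's peers cover all but 3, so r7c3=3.
Step 39. [r9c8∈{7}] only 7 remains possible at r9c8, so r9c8=7.
Step 40. [r1c4∈{3}] r1c4's peers cover all but 3, so r1c4=3.
Step 41. [r4c5∈{2}] only 2 remains possible at r4c5 ⇒ r4c5=2.
Step 42. [r2c8∈{2}] nothing but 2 survives at r2c8, so r2c8=2.
Step 43. [r6c1∈{5}] r6c1's peers cover all but 5. So r6c1=5.
Step 44. [r5c6∈{1}] r5c6 has the single candidate 1 ⇒ r5c6=1.
Step 45. [r9c7∈{8}] r9c7 has the single candidate 8 ⇒ r9c7=8.

Answer: 6 8 5 3 1 2 7 4 9 / 3 9 7 8 5 4 1 2 6 / 4 2 1 9 6 7 5 3 8 / 8 7 6 4 2 5 9 1 3 / 9 3 2 7 8 1 4 6 5 / 5 1 4 6 3 9 2 8 7 / 2 5 3 1 7 8 6 9 4 / 7 4 8 2 9 6 3 5 1 / 1 6 9 5 4 3 8 7 2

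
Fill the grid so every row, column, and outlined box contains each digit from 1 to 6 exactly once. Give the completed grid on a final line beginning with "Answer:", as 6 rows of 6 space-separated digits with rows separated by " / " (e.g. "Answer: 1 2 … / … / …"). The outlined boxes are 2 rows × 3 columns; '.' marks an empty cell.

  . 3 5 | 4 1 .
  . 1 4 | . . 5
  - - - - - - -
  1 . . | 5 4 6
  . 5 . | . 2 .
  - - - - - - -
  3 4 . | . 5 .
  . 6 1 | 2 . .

Step 1. [r1c1∈{2,6}] 6 has one home in row 1: r1c1 ⇒ r1c1=6.
Step 2. [r3c3∈{2,3}] in row 3, 3 fits only at r3c3, so r3c3=3.
Step 3. [r5c4∈{1,6}] row 5 places 6 nowhere but r5c4 ⇒ r5c4=6.
Step 4. [r4c4∈{1,3}] in col 4, 1 fits only at r4c4. So r4c4=1.
Step 5. [r6c5∈{3}] r6c5's peers cover all but 3 ⇒ r6c5=3.
Step 6. [r5c3∈{2}] r5c3 is down to just 2. So r5c3=2.
Step 7. [r2c1∈{2}] nothing but 2 survives at r2c1. So r2c1=2.
Step 8. [r4c3∈{6}] nothing but 6 survives at r4c3, so r4c3=6.
Step 9. [r5c6∈{1}] r5c6 has the single candidate 1. So r5c6=1.
Step 10. [r2c4∈{3}] r2c4 has the single candidate 3, so r2c4=3.
Step 11. [r1c6∈{2}] r1c6 is down to just 2 ⇒ r1c6=2.
Step 12. [r2c5∈{6}] only 6 remains possible at r2c5, so r2c5=6.
Step 13. [r4c1∈{4}] nothing but 4 survives at r4c1. So r4c1=4.
Step 14. [r4c6∈{3}] nothing but 3 survives at r4c6. So r4c6=3.
Step 15. [r6c6∈{4}] r6c6 is down to just 4. So r6c6=4.
Step 16. [r3c2∈{2}] r3c2's peers cover all but 2. So r3c2=2.
Step 17. [r6c1∈{5}] r6c1 is down to just 5 ⇒ r6c1=5.

Answer: 6 3 5 4 1 2 / 2 1 4 3 6 5 / 1 2 3 5 4 6 / 4 5 6 1 2 3 / 3 4 2 6 5 1 / 5 6 1 2 3 4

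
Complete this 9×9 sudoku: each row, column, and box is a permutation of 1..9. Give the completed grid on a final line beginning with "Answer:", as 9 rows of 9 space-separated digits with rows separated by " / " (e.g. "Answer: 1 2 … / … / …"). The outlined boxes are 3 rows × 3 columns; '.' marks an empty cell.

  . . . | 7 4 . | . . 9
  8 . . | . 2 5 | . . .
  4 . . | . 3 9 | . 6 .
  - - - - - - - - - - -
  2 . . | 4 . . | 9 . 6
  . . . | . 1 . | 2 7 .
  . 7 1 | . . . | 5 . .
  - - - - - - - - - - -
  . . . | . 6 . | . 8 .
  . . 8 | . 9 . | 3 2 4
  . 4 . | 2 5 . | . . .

Step 1. [r8c4∈{1}] nothing but 1 survives at r8c4. So r8c4=1.
Step 2. [r5c4∈{3,5,6,8,9}] 5 has one home in col 4: r5c4, so r5c4=5.
Step 3. [r1c8∈{1,3,5}] 5 has one home in col 8: r1c8. So r1c8=5.
Step 4. [r7c4∈{3}] only 3 remains possible at r7c4. So r7c4=3.
Step 5. [r6c5∈{8}] only 8 remains possible at r6c5. So r6c5=8.
Step 6. [r6c9∈{3}] r6c9's peers cover all but 3, so r6c9=3.
Step 7. [r3c9∈{1,2,7,8}] col 9 places 2 nowhere but r3c9, so r3c9=2.
Step 8. [r7c9∈{1,5,7}] col 9 places 5 nowhere but r7c9. So r7c9=5.
Step 9. [r1c6∈{1,6,8}] in col 6, 1 fits only at r1c6, so r1c6=1.
Step 10. [r2c8∈{1,3,4}] col 8 places 3 nowhere but r2c8, so r2c8=3.
Step 11. [r9c7∈{1,6,7}] r9c7 is the only open cell in col 7 admitting 6 ⇒ r9c7=6.
Step 12. [r8c6∈{7}] r8c6's peers cover all but 7, so r8c6=7.
Step 13. [r9c8∈{1,9}] in col 8, 9 fits only at r9c8, so r9c8=9.
Step 14. [r4c2∈{3,5,8}] row 4 places 8 nowhere but r4c2. So r4c2=8.
Step 15. [r2c4∈{6}] r2c4's peers cover all but 6, so r2c4=6.
Step 16. [r5c3∈{3,4,6,9}] across row 5, 4 lands solely at r5c3. So r5c3=4.
Step 17. [r1c3∈{2,3,6}] col 3 places 6 nowhere but r1c3. So r1c3=6.
Step 18. [r1c1∈{3}] nothing but 3 survives at r1c1. So r1c1=3.
Step 19. [r5c2∈{3,6,9}] in col 2, 3 fits only at r5c2 ⇒ r5c2=3.
Step 20. [r7c3∈{2,7,9}] 2 has one home in col 3: r7c3. So r7c3=2.
Step 21. [r5c1∈{6,9}] 9 has one home in row 5: r5c1. So r5c1=9.
Step 22. [r8c2∈{5,6}] in col 2, 6 fits only at r8c2 ⇒ r8c2=6.
Step 23. [r2c7∈{1,4,7}] r2c7 is the only open cell in row 2 admitting 4. So r2c7=4.
Step 24. [r7c2∈{1,9}] 9 has one home in row 7: r7c2 ⇒ r7c2=9.
Step 25. [r3c2∈{1,5}] 5 has one home in col 2: r3c2, so r3c2=5.
Step 26. [r3c7∈{1,7,8}] 1 has one home in row 3: r3c7, so r3c7=1.
Step 27. [r7c1∈{1,7}] 1 has one home in row 7: r7c1. So r7c1=1.
Step 28. [r9c1∈{7}] r9c1's peers cover all but 7. So r9c1=7.
Step 29. [r5c6∈{6}] r5c6's peers cover all but 6. So r5c6=6.
Step 30. [r2c3∈{7,9}] 9 has one home in row 2: r2c3. So r2c3=9.
Step 31. [r1c2∈{2}] nothing but 2 survives at r1c2 ⇒ r1c2=2.
Step 32. [r1c7∈{8}] only 8 remains possible at r1c7, so r1c7=8.
Step 33. [r2c9∈{7}] r2c9's peers cover all but 7 ⇒ r2c9=7.
Step 34. [r6c8∈{4}] only 4 remains possible at r6c8. So r6c8=4.
Step 35. [r6c1∈{6}] r6c1 has the single candidate 6 ⇒ r6c1=6.
Step 36. [r8c1∈{5}] only 5 remains possible at r8c1 ⇒ r8c1=5.
Step 37. [r6c4∈{9}] r6c4 has the single candidate 9 ⇒ r6c4=9.
Step 38. [r9c3∈{3}] nothing but 3 survives at r9c3 ⇒ r9c3=3.
Step 39. [r9c9∈{1}] r9c9 is down to just 1. So r9c9=1.
Step 40. [r4c6∈{3}] r4c6 is down to just 3 ⇒ r4c6=3.
Step 41. [r5c9∈{8}] only 8 remains possible at r5c9, so r5c9=8.
Step 42. [r2c2∈{1}] r2c2 is down to just 1, so r2c2=1.
Step 43. [r3c4∈{8}] r3c4's peers cover all but 8 ⇒ r3c4=8.
Step 44. [r7c6∈{4}] nothing but 4 survives at r7c6, so r7c6=4.
Step 45. [r9c6∈{8}] only 8 remains possible at r9c6. So r9c6=8.
Step 46. [r4c5∈{7}] r4c5 has the single candidate 7. So r4c5=7.
Step 47. [r4c8∈{1}] r4c8's peers cover all but 1, so r4c8=1.
Step 48. [r7c7∈{7}] only 7 remains possible at r7c7, so r7c7=7.
Step 49. [r6c6∈{2}] r6c6's peers cover all but 2 ⇒ r6c6=2.
Step 50. [r4c3∈{5}] r4c3's peers cover all but 5, so r4c3=5.
Step 51. [r3c3∈{7}] r3c3 is down to just 7, so r3c3=7.

Answer: 3 2 6 7 4 1 8 5 9 / 8 1 9 6 2 5 4 3 7 / 4 5 7 8 3 9 1 6 2 / 2 8 5 4 7 3 9 1 6 / 9 3 4 5 1 6 2 7 8 / 6 7 1 9 8 2 5 4 3 / 1 9 2 3 6 4 7 8 5 / 5 6 8 1 9 7 3 2 4 / 7 4 3 2 5 8 6 9 1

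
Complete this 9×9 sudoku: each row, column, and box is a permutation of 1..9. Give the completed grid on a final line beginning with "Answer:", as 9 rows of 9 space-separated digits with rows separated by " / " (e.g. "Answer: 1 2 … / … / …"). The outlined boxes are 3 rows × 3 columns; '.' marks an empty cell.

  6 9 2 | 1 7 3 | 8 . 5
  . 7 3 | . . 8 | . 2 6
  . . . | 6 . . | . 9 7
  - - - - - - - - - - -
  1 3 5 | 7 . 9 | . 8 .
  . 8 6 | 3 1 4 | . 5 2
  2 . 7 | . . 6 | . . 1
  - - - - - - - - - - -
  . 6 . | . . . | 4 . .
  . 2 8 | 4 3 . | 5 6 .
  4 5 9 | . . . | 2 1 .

Step 1. [r9c4∈{8}] r9c4 has the single candidate 8 ⇒ r9c4=8.
Step 2. [r7c4∈{2,5,9}] in col 4, 2 fits only at r7c4 ⇒ r7c4=2.
Step 3. [r7c8∈{3,7}] 7 has one home in col 8: r7c8. So r7c8=7.
Step 4. [r2c1∈{5}] r2c1 is down to just 5 ⇒ r2c1=5.
Step 5. [r3c2∈{1,4}] r3c2 is the only open cell in col 2 admitting 1. So r3c2=1.
Step 6. [r7c5∈{5,9}] box 8 places 9 nowhere but r7c5 ⇒ r7c5=9.
Step 7. [r7c6∈{1,5}] in row 7, 5 fits only at r7c6 ⇒ r7c6=5.
Step 8. [r3c5∈{2,4,5}] in row 3, 5 fits only at r3c5, so r3c5=5.
Step 9. [r6c8∈{3,4}] in col 8, 3 fits only at r6c8, so r6c8=3.
Step 10. [r7c9∈{3,8}] 8 has one home in row 7: r7c9. So r7c9=8.
Step 11. [r6c7∈{9}] r6c7's peers cover all but 9 ⇒ r6c7=9.
Step 12. [r8c6∈{1,7}] across row 8, 1 lands solely at r8c6. So r8c6=1.
Step 13. [r4c5∈{2}] r4c5 has the single candidate 2, so r4c5=2.
Step 14. [r8c9∈{9}] nothing but 9 survives at r8c9. So r8c9=9.
Step 15. [r9c5∈{6}] r9c5's peers cover all but 6. So r9c5=6.
Step 16. [r6c2∈{4}] only 4 remains possible at r6c2, so r6c2=4.
Step 17. [r1c8∈{4}] r1c8's peers cover all but 4 ⇒ r1c8=4.
Step 18. [r5c1∈{9}] r5c1 has the single candidate 9, so r5c1=9.
Step 19. [r2c5∈{4}] only 4 remains possible at r2c5. So r2c5=4.
Step 20. [r9c6∈{7}] r9c6 is down to just 7 ⇒ r9c6=7.
Step 21. [r3c7∈{3}] nothing but 3 survives at r3c7, so r3c7=3.
Step 22. [r6c5∈{8}] nothing but 8 survives at r6c5. So r6c5=8.
Step 23. [r3c3∈{4}] nothing but 4 survives at r3c3 ⇒ r3c3=4.
Step 24. [r5c7∈{7}] only 7 remains possible at r5c7 ⇒ r5c7=7.
Step 25. [r2c4∈{9}] r2c4's peers cover all but 9. So r2c4=9.
Step 26. [r3c1∈{8}] r3c1's peers cover all but 8, so r3c1=8.
Step 27. [r6c4∈{5}] r6c4's peers cover all but 5 ⇒ r6c4=5.
Step 28. [r2c7∈{1}] r2c7's peers cover all but 1 ⇒ r2c7=1.
Step 29. [r7c1∈{3}] nothing but 3 survives at r7c1, so r7c1=3.
Step 30. [r4c7∈{6}] r4c7's peers cover all but 6 ⇒ r4c7=6.
Step 31. [r7c3∈{1}] only 1 remains possible at r7c3, so r7c3=1.
Step 32. [r9c9∈{3}] r9c9 is down to just 3, so r9c9=3.
Step 33. [r4c9∈{4}] only 4 remains possible at r4c9. So r4c9=4.
Step 34. [r8c1∈{7}] r8c1's peers cover all but 7, so r8c1=7.
Step 35. [r3c6∈{2}] r3c6 has the single candidate 2 ⇒ r3c6=2.

Answer: 6 9 2 1 7 3 8 4 5 / 5 7 3 9 4 8 1 2 6 / 8 1 4 6 5 2 3 9 7 / 1 3 5 7 2 9 6 8 4 / 9 8 6 3 1 4 7 5 2 / 2 4 7 5 8 6 9 3 1 / 3 6 1 2 9 5 4 7 8 / 7 2 8 4 3 1 5 6 9 / 4 5 9 8 6 7 2 1 3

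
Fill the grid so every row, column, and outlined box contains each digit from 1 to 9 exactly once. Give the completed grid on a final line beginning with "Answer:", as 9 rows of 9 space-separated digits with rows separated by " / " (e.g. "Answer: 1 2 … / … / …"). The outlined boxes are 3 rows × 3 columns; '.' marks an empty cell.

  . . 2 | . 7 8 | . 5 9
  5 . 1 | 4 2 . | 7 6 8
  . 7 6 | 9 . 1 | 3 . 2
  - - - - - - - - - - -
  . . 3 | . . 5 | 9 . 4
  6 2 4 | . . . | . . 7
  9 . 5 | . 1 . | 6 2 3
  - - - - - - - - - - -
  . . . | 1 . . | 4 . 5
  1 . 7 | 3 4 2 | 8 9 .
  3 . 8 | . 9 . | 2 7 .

Step 1. [r5c4∈{8}] r5c4 is down to just 8, so r5c4=8.
Step 2. [r9c6∈{6}] nothing but 6 survives at r9c6, so r9c6=6.
Step 3. [r4c8∈{1,8}] col 8 places 8 nowhere but r4c8. So r4c8=8.
Step 4. [r6c4∈{7}] nothing but 7 survives at r6c4, so r6c4=7.
Step 5. [r9c2∈{4,5}] r9c2 is the only open cell in row 9 admitting 4, so r9c2=4.
Step 6. [r2c6∈{3}] only 3 remains possible at r2c6. So r2c6=3.
Step 7. [r7c2∈{6,9}] row 7 places 6 nowhere but r7c2, so r7c2=6.
Step 8. [r1c7∈{1}] r1c7's peers cover all but 1 ⇒ r1c7=1.
Step 9. [r1c1∈{4}] r1c1 is down to just 4, so r1c1=4.
Step 10. [r4c5∈{6}] only 6 remains possible at r4c5, so r4c5=6.
Step 11. [r2c2∈{9}] r2c2 is down to just 9 ⇒ r2c2=9.
Step 12. [r6c2∈{8}] r6c2's peers cover all but 8, so r6c2=8.
Step 13. [r7c1∈{2}] r7c1 is down to just 2, so r7c1=2.
Step 14. [r1c2∈{3}] nothing but 3 survives at r1c2 ⇒ r1c2=3.
Step 15. [r9c9∈{1}] r9c9 is down to just 1, so r9c9=1.
Step 16. [r8c2∈{5}] nothing but 5 survives at r8c2 ⇒ r8c2=5.
Step 17. [r1c4∈{6}] r1c4 has the single candidate 6. So r1c4=6.
Step 18. [r5c8∈{1}] r5c8's peers cover all but 1 ⇒ r5c8=1.
Step 19. [r7c3∈{9}] r7c3 has the single candidate 9. So r7c3=9.
Step 20. [r3c8∈{4}] only 4 remains possible at r3c8, so r3c8=4.
Step 21. [r5c6∈{9}] r5c6 has the single candidate 9. So r5c6=9.
Step 22. [r5c5∈{3}] r5c5 has the single candidate 3, so r5c5=3.
Step 23. [r5c7∈{5}] only 5 remains possible at r5c7, so r5c7=5.
Step 24. [r8c9∈{6}] nothing but 6 survives at r8c9. So r8c9=6.
Step 25. [r3c1∈{8}] nothing but 8 survives at r3c1, so r3c1=8.
Step 26. [r7c8∈{3}] nothing but 3 survives at r7c8 ⇒ r7c8=3.
Step 27. [r9c4∈{5}] r9c4's peers cover all but 5, so r9c4=5.
Step 28. [r7c6∈{7}] r7c6 has the single candidate 7. So r7c6=7.
Step 29. [r3c5∈{5}] only 5 remains possible at r3c5 ⇒ r3c5=5.
Step 30. [r6c6∈{4}] only 4 remains possible at r6c6 ⇒ r6c6=4.
Step 31. [r4c4∈{2}] only 2 remains possible at r4c4, so r4c4=2.
Step 32. [r7c5∈{8}] r7c5 is down to just 8 ⇒ r7c5=8.
Step 33. [r4c1∈{7}] r4c1 is down to just 7 ⇒ r4c1=7.
Step 34. [r4c2∈{1}] r4c2's peers cover all but 1. So r4c2=1.

Answer: 4 3 2 6 7 8 1 5 9 / 5 9 1 4 2 3 7 6 8 / 8 7 6 9 5 1 3 4 2 / 7 1 3 2 6 5 9 8 4 / 6 2 4 8 3 9 5 1 7 / 9 8 5 7 1 4 6 2 3 / 2 6 9 1 8 7 4 3 5 / 1 5 7 3 4 2 8 9 6 / 3 4 8 5 9 6 2 7 1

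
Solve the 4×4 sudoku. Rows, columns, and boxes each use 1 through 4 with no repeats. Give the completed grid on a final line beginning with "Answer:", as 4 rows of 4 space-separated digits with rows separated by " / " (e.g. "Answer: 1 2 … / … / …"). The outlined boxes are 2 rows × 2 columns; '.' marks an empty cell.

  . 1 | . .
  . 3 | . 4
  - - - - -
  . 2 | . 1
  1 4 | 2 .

Step 1. [r4c4∈{3}] r4c4 has the single candidate 3. So r4c4=3.
Step 2. [r1c1∈{2,4}] 4 has one home in row 1: r1c1, so r1c1=4.
Step 3. [r3c3∈{4}] r3c3's peers cover all but 4, so r3c3=4.
Step 4. [r1c4∈{2}] r1c4 is down to just 2 ⇒ r1c4=2.
Step 5. [r2c1∈{2}] r2c1 is down to just 2 ⇒ r2c1=2.
Step 6. [r3c1∈{3}] only 3 remains possible at r3c1. So r3c1=3.
Step 7. [r1c3∈{3}] r1c3 has the single candidate 3. So r1c3=3.
Step 8. [r2c3∈{1}] r2c3 has the single candidate 1, so r2c3=1.

Answer: 4 1 3 2 / 2 3 1 4 / 3 2 4 1 / 1 4 2 3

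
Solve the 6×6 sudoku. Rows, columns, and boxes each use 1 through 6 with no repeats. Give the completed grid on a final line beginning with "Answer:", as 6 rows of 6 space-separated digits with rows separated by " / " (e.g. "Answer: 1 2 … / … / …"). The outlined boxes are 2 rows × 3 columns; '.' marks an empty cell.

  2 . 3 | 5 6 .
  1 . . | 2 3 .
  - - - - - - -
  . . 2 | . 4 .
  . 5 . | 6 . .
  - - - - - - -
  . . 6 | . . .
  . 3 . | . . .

Step 1. [r2c6∈{4}] r2c6 has the single candidate 4 ⇒ r2c6=4.
Step 2. [r5c2∈{1,2,4}] 2 has one home in col 2: r5c2 ⇒ r5c2=2.
Step 3. [r6c3∈{1,4,5}] 1 has one home in box 5: r6c3, so r6c3=1.
Step 4. [r3c6∈{1,3,5}] row 3 places 5 nowhere but r3c6. So r3c6=5.
Step 5. [r1c6∈{1}] nothing but 1 survives at r1c6 ⇒ r1c6=1.
Step 6. [r4c5∈{1,2}] row 4 places 1 nowhere but r4c5, so r4c5=1.
Step 7. [r3c4∈{3}] r3c4's peers cover all but 3, so r3c4=3.
Step 8. [r6c5∈{2,5}] r6c5 is the only open cell in col 5 admitting 2. So r6c5=2.
Step 9. [r6c1∈{4,5}] in row 6, 5 fits only at r6c1, so r6c1=5.
Step 10. [r5c1∈{4}] nothing but 4 survives at r5c1, so r5c1=4.
Step 11. [r3c2∈{1,6}] 1 has one home in row 3: r3c2, so r3c2=1.
Step 12. [r6c6∈{6}] r6c6 has the single candidate 6. So r6c6=6.
Step 13. [r3c1∈{6}] r3c1's peers cover all but 6 ⇒ r3c1=6.
Step 14. [r2c3∈{5}] r2c3 is down to just 5. So r2c3=5.
Step 15. [r5c4∈{1}] nothing but 1 survives at r5c4. So r5c4=1.
Step 16. [r5c5∈{5}] r5c5 has the single candidate 5. So r5c5=5.
Step 17. [r4c3∈{4}] r4c3's peers cover all but 4. So r4c3=4.
Step 18. [r6c4∈{4}] r6c4 is down to just 4, so r6c4=4.
Step 19. [r4c1∈{3}] r4c1 is down to just 3 ⇒ r4c1=3.
Step 20. [r5c6∈{3}] nothing but 3 survives at r5c6. So r5c6=3.
Step 21. [r4c6∈{2}] r4c6 has the single candidate 2. So r4c6=2.
Step 22. [r2c2∈{6}] r2c2 is down to just 6, so r2c2=6.
Step 23. [r1c2∈{4}] only 4 remains possible at r1c2. So r1c2=4.

Answer: 2 4 3 5 6 1 / 1 6 5 2 3 4 / 6 1 2 3 4 5 / 3 5 4 6 1 2 / 4 2 6 1 5 3 / 5 3 1 4 2 6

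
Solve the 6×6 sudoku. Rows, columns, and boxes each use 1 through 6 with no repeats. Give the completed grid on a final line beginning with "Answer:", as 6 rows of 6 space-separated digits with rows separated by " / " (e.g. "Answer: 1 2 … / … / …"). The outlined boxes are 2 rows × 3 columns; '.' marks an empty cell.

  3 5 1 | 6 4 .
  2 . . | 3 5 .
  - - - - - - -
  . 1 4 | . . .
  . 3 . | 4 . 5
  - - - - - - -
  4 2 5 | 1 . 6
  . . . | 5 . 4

Step 1. [r4c1∈{6}] r4c1 has the single candidate 6, so r4c1=6.
Step 2. [r3c4∈{2}] r3c4 is down to just 2, so r3c4=2.
Step 3. [r5c5∈{3}] r5c5 is down to just 3 ⇒ r5c5=3.
Step 4. [r2c3∈{6}] r2c3 is down to just 6 ⇒ r2c3=6.
Step 5. [r4c3∈{2}] nothing but 2 survives at r4c3. So r4c3=2.
Step 6. [r2c6∈{1}] r2c6's peers cover all but 1. So r2c6=1.
Step 7. [r6c5∈{2}] r6c5 is down to just 2. So r6c5=2.
Step 8. [r6c3∈{3}] r6c3 is down to just 3 ⇒ r6c3=3.
Step 9. [r3c1∈{5}] r3c1 is down to just 5. So r3c1=5.
Step 10. [r1c6∈{2}] nothing but 2 survives at r1c6 ⇒ r1c6=2.
Step 11. [r3c6∈{3}] nothing but 3 survives at r3c6 ⇒ r3c6=3.
Step 12. [r6c1∈{1}] r6c1 has the single candidate 1, so r6c1=1.
Step 13. [r4c5∈{1}] nothing but 1 survives at r4c5. So r4c5=1.
Step 14. [r3c5∈{6}] r3c5's peers cover all but 6 ⇒ r3c5=6.
Step 15. [r2c2∈{4}] only 4 remains possible at r2c2 ⇒ r2c2=4.
Step 16. [r6c2∈{6}] r6c2's peers cover all but 6. So r6c2=6.

Answer: 3 5 1 6 4 2 / 2 4 6 3 5 1 / 5 1 4 2 6 3 / 6 3 2 4 1 5 / 4 2 5 1 3 6 / 1 6 3 5 2 4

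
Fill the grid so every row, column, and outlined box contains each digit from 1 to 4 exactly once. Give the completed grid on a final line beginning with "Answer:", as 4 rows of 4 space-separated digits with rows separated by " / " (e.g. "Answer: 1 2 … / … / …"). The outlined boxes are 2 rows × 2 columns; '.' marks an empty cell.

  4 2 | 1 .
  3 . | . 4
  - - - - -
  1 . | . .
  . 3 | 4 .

Step 1. [r3c3∈{2,3}] col 3 places 3 nowhere but r3c3. So r3c3=3.
Step 2. [r4c4∈{1,2}] row 4 places 1 nowhere but r4c4. So r4c4=1.
Step 3. [r2c3∈{2}] r2c3 is down to just 2. So r2c3=2.
Step 4. [r3c4∈{2}] r3c4 has the single candidate 2, so r3c4=2.
Step 5. [r4c1∈{2}] r4c1's peers cover all but 2 ⇒ r4c1=2.
Step 6. [r3c2∈{4}] only 4 remains possible at r3c2. So r3c2=4.
Step 7. [r2c2∈{1}] r2c2 has the single candidate 1, so r2c2=1.
Step 8. [r1c4∈{3}] r1c4 is down to just 3 ⇒ r1c4=3.

Answer: 4 2 1 3 / 3 1 2 4 / 1 4 3 2 / 2 3 4 1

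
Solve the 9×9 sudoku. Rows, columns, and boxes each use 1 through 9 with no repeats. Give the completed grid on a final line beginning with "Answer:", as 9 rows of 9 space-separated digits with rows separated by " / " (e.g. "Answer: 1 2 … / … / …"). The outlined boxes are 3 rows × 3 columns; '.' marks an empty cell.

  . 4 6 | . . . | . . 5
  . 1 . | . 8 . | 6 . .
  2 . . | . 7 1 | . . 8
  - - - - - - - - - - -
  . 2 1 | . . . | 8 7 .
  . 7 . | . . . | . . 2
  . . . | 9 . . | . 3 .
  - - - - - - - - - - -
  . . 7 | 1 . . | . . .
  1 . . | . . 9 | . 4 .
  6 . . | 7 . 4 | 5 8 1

Step 1. [r3c8∈{9}] r3c8 is down to just 9, so r3c8=9.
Step 2. [r5c8∈{1,5,6}] across col 8, 5 lands solely at r5c8. So r5c8=5.
Step 3. [r7c1∈{3,4,5,8,9}] in row 7, 4 fits only at r7c1, so r7c1=4.
Step 4. [r3c4∈{3,4,5,6}] r3c4 is the only open cell in row 3 admitting 6, so r3c4=6.
Step 5. [r2c4∈{2,3,4,5}] r2c4 is the only open cell in box 2 admitting 4 ⇒ r2c4=4.
Step 6. [r2c6∈{2,3,5}] in box 2, 5 fits only at r2c6, so r2c6=5.
Step 7. [r1c1∈{3,7,8,9}] r1c1 is the only open cell in row 1 admitting 8 ⇒ r1c1=8.
Step 8. [r1c7∈{1,2,3,7}] row 1 places 7 nowhere but r1c7. So r1c7=7.
Step 9. [r7c8∈{2,6}] in col 8, 6 fits only at r7c8, so r7c8=6.
Step 10. [r8c5∈{2,3,5,6}] in row 8, 6 fits only at r8c5. So r8c5=6.
Step 11. [r2c9∈{3}] r2c9 is down to just 3, so r2c9=3.
Step 12. [r6c1∈{5}] r6c1 has the single candidate 5. So r6c1=5.
Step 13. [r5c6∈{3,6,8}] r5c6 is the only open cell in row 5 admitting 6. So r5c6=6.
Step 14. [r4c6∈{3}] r4c6's peers cover all but 3. So r4c6=3.
Step 15. [r1c6∈{2}] only 2 remains possible at r1c6 ⇒ r1c6=2.
Step 16. [r8c4∈{2,3,5,8}] across col 4, 2 lands solely at r8c4, so r8c4=2.
Step 17. [r4c1∈{9}] nothing but 9 survives at r4c1. So r4c1=9.
Step 18. [r9c5∈{3}] nothing but 3 survives at r9c5 ⇒ r9c5=3.
Step 19. [r5c7∈{1,4,9}] in row 5, 9 fits only at r5c7 ⇒ r5c7=9.
Step 20. [r8c7∈{3}] r8c7 has the single candidate 3. So r8c7=3.
Step 21. [r7c2∈{3,5,8,9}] in row 7, 3 fits only at r7c2, so r7c2=3.
Step 22. [r5c4∈{8}] r5c4 is down to just 8, so r5c4=8.
Step 23. [r5c5∈{1,4}] across row 5, 1 lands solely at r5c5 ⇒ r5c5=1.
Step 24. [r3c3∈{3,5}] across row 3, 3 lands solely at r3c3 ⇒ r3c3=3.
Step 25. [r6c2∈{6,8}] in col 2, 6 fits only at r6c2. So r6c2=6.
Step 26. [r6c9∈{4}] nothing but 4 survives at r6c9. So r6c9=4.
Step 27. [r8c2∈{5,8}] r8c2 is the only open cell in col 2 admitting 8, so r8c2=8.
Step 28. [r9c2∈{9}] r9c2 is down to just 9. So r9c2=9.
Step 29. [r4c5∈{4,5}] 4 has one home in row 4: r4c5, so r4c5=4.
Step 30. [r7c6∈{8}] r7c6's peers cover all but 8, so r7c6=8.
Step 31. [r7c9∈{9}] r7c9 has the single candidate 9 ⇒ r7c9=9.
Step 32. [r9c3∈{2}] r9c3's peers cover all but 2, so r9c3=2.
Step 33. [r7c7∈{2}] nothing but 2 survives at r7c7. So r7c7=2.
Step 34. [r4c4∈{5}] r4c4 has the single candidate 5. So r4c4=5.
Step 35. [r6c7∈{1}] r6c7 is down to just 1 ⇒ r6c7=1.
Step 36. [r1c5∈{9}] r1c5's peers cover all but 9 ⇒ r1c5=9.
Step 37. [r8c3∈{5}] r8c3's peers cover all but 5. So r8c3=5.
Step 38. [r1c4∈{3}] r1c4's peers cover all but 3. So r1c4=3.
Step 39. [r3c2∈{5}] only 5 remains possible at r3c2, so r3c2=5.
Step 40. [r8c9∈{7}] r8c9 has the single candidate 7. So r8c9=7.
Step 41. [r6c6∈{7}] nothing but 7 survives at r6c6. So r6c6=7.
Step 42. [r4c9∈{6}] nothing but 6 survives at r4c9 ⇒ r4c9=6.
Step 43. [r2c3∈{9}] nothing but 9 survives at r2c3 ⇒ r2c3=9.
Step 44. [r5c1∈{3}] r5c1 has the single candidate 3 ⇒ r5c1=3.
Step 45. [r2c1∈{7}] r2c1 has the single candidate 7 ⇒ r2c1=7.
Step 46. [r3c7∈{4}] nothing but 4 survives at r3c7, so r3c7=4.
Step 47. [r1c8∈{1}] only 1 remains possible at r1c8, so r1c8=1.
Step 48. [r7c5∈{5}] r7c5 is down to just 5 ⇒ r7c5=5.
Step 49. [r5c3∈{4}] nothing but 4 survives at r5c3 ⇒ r5c3=4.
Step 50. [r6c3∈{8}] only 8 remains possible at r6c3. So r6c3=8.
Step 51. [r2c8∈{2}] r2c8 is down to just 2. So r2c8=2.
Step 52. [r6c5∈{2}] nothing but 2 survives at r6c5 ⇒ r6c5=2.

Answer: 8 4 6 3 9 2 7 1 5 / 7 1 9 4 8 5 6 2 3 / 2 5 3 6 7 1 4 9 8 / 9 2 1 5 4 3 8 7 6 / 3 7 4 8 1 6 9 5 2 / 5 6 8 9 2 7 1 3 4 / 4 3 7 1 5 8 2 6 9 / 1 8 5 2 6 9 3 4 7 / 6 9 2 7 3 4 5 8 1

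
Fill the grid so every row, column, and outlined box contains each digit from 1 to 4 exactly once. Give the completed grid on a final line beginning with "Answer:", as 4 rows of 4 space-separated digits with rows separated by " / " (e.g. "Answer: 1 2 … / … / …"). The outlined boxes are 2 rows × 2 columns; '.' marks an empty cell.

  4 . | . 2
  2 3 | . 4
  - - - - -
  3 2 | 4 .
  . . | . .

Step 1. [r4c1∈{1}] nothing but 1 survives at r4c1. So r4c1=1.
Step 2. [r1c3∈{1,3}] r1c3 is the only open cell in row 1 admitting 3 ⇒ r1c3=3.
Step 3. [r4c3∈{2}] r4c3 has the single candidate 2, so r4c3=2.
Step 4. [r2c3∈{1}] r2c3 has the single candidate 1 ⇒ r2c3=1.
Step 5. [r1c2∈{1}] only 1 remains possible at r1c2, so r1c2=1.
Step 6. [r4c2∈{4}] only 4 remains possible at r4c2 ⇒ r4c2=4.
Step 7. [r3c4∈{1}] nothing but 1 survives at r3c4 ⇒ r3c4=1.
Step 8. [r4c4∈{3}] r4c4 has the single candidate 3 ⇒ r4c4=3.

Answer: 4 1 3 2 / 2 3 1 4 / 3 2 4 1 / 1 4 2 3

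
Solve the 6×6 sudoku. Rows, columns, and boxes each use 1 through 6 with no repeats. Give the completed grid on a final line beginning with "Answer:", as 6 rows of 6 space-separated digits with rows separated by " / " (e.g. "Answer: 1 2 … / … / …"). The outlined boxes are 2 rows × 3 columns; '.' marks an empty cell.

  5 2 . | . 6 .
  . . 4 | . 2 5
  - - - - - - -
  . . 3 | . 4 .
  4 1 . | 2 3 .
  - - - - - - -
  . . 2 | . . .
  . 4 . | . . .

Step 1. [r3c4∈{1,5,6}] across box 4, 5 lands solely at r3c4. So r3c4=5.
Step 2. [r3c2∈{6}] r3c2 is down to just 6, so r3c2=6.
Step 3. [r6c3∈{1,5,6}] across col 3, 6 lands solely at r6c3, so r6c3=6.
Step 4. [r5c4∈{1,3,4,6}] r5c4 is the only open cell in col 4 admitting 6, so r5c4=6.
Step 5. [r1c4∈{1,3,4}] in col 4, 4 fits only at r1c4. So r1c4=4.
Step 6. [r1c6∈{1,3}] in row 1, 3 fits only at r1c6. So r1c6=3.
Step 7. [r2c2∈{3}] nothing but 3 survives at r2c2. So r2c2=3.
Step 8. [r6c4∈{1,3}] across col 4, 3 lands solely at r6c4, so r6c4=3.
Step 9. [r6c1∈{1}] nothing but 1 survives at r6c1. So r6c1=1.
Step 10. [r5c5∈{1,5}] in col 5, 1 fits only at r5c5. So r5c5=1.
Step 11. [r3c6∈{1}] nothing but 1 survives at r3c6 ⇒ r3c6=1.
Step 12. [r4c3∈{5}] nothing but 5 survives at r4c3 ⇒ r4c3=5.
Step 13. [r6c5∈{5}] r6c5's peers cover all but 5. So r6c5=5.
Step 14. [r2c1∈{6}] r2c1's peers cover all but 6 ⇒ r2c1=6.
Step 15. [r5c6∈{4}] only 4 remains possible at r5c6. So r5c6=4.
Step 16. [r4c6∈{6}] r4c6 has the single candidate 6. So r4c6=6.
Step 17. [r6c6∈{2}] r6c6 is down to just 2 ⇒ r6c6=2.
Step 18. [r3c1∈{2}] only 2 remains possible at r3c1, so r3c1=2.
Step 19. [r2c4∈{1}] r2c4 has the single candidate 1. So r2c4=1.
Step 20. [r5c1∈{3}] r5c1 is down to just 3, so r5c1=3.
Step 21. [r5c2∈{5}] r5c2's peers cover all but 5 ⇒ r5c2=5.
Step 22. [r1c3∈{1}] only 1 remains possible at r1c3, so r1c3=1.

Answer: 5 2 1 4 6 3 / 6 3 4 1 2 5 / 2 6 3 5 4 1 / 4 1 5 2 3 6 / 3 5 2 6 1 4 / 1 4 6 3 5 2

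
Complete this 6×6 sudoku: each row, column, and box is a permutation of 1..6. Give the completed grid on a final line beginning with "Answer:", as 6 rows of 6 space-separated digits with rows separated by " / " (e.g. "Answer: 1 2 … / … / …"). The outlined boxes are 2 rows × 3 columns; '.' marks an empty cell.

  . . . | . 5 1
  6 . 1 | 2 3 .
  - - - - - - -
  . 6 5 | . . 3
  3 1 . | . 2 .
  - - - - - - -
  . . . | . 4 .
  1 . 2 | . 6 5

Step 1. [r4c3∈{4}] only 4 remains possible at r4c3, so r4c3=4.
Step 2. [r1c1∈{2,4}] 4 has one home in col 1: r1c1. So r1c1=4.
Step 3. [r1c3∈{3}] r1c3 has the single candidate 3, so r1c3=3.
Step 4. [r5c4∈{1,3}] row 5 places 1 nowhere but r5c4, so r5c4=1.
Step 5. [r5c2∈{3,5}] r5c2 is the only open cell in row 5 admitting 3, so r5c2=3.
Step 6. [r4c4∈{5,6}] row 4 places 5 nowhere but r4c4, so r4c4=5.
Step 7. [r2c2∈{5}] r2c2's peers cover all but 5 ⇒ r2c2=5.
Step 8. [r1c2∈{2}] only 2 remains possible at r1c2, so r1c2=2.
Step 9. [r3c1∈{2}] r3c1's peers cover all but 2 ⇒ r3c1=2.
Step 10. [r4c6∈{6}] r4c6 is down to just 6 ⇒ r4c6=6.
Step 11. [r5c1∈{5}] r5c1 is down to just 5. So r5c1=5.
Step 12. [r3c5∈{1}] r3c5's peers cover all but 1 ⇒ r3c5=1.
Step 13. [r1c4∈{6}] r1c4 has the single candidate 6 ⇒ r1c4=6.
Step 14. [r6c4∈{3}] r6c4 has the single candidate 3, so r6c4=3.
Step 15. [r3c4∈{4}] only 4 remains possible at r3c4. So r3c4=4.
Step 16. [r5c3∈{6}] nothing but 6 survives at r5c3 ⇒ r5c3=6.
Step 17. [r5c6∈{2}] r5c6 is down to just 2. So r5c6=2.
Step 18. [r6c2∈{4}] only 4 remains possible at r6c2, so r6c2=4.
Step 19. [r2c6∈{4}] only 4 remains possible at r2c6 ⇒ r2c6=4.

Answer: 4 2 3 6 5 1 / 6 5 1 2 3 4 / 2 6 5 4 1 3 / 3 1 4 5 2 6 / 5 3 6 1 4 2 / 1 4 2 3 6 5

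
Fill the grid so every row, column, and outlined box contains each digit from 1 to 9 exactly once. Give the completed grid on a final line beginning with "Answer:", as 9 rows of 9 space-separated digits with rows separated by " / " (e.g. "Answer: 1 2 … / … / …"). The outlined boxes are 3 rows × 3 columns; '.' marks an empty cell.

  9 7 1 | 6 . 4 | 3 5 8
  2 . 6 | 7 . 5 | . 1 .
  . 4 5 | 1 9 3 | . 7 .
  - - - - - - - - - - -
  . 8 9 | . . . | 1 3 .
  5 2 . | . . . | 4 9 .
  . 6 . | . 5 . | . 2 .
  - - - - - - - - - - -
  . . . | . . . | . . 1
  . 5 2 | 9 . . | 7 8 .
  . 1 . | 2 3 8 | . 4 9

Step 1. [r7c8∈{6}] r7c8's peers cover all but 6, so r7c8=6.
Step 2. [r7c6∈{7}] r7c6 has the single candidate 7. So r7c6=7.
Step 3. [r7c5∈{4}] only 4 remains possible at r7c5, so r7c5=4.
Step 4. [r6c3∈{3,4,7}] r6c3 is the only open cell in col 3 admitting 4, so r6c3=4.
Step 5. [r4c1∈{7}] r4c1 is down to just 7. So r4c1=7.
Step 6. [r5c5∈{1,6,7,8}] 7 has one home in col 5: r5c5 ⇒ r5c5=7.
Step 7. [r5c6∈{1,6}] row 5 places 1 nowhere but r5c6, so r5c6=1.
Step 8. [r8c6∈{6}] r8c6 has the single candidate 6. So r8c6=6.
Step 9. [r5c3∈{3}] nothing but 3 survives at r5c3, so r5c3=3.
Step 10. [r4c5∈{2,6}] 6 has one home in col 5: r4c5, so r4c5=6.
Step 11. [r3c9∈{2,6}] 2 has one home in col 9: r3c9, so r3c9=2.
Step 12. [r7c2∈{3,9}] across row 7, 9 lands solely at r7c2, so r7c2=9.
Step 13. [r7c1∈{3,8}] across row 7, 3 lands solely at r7c1, so r7c1=3.
Step 14. [r7c7∈{2,5}] across row 7, 2 lands solely at r7c7 ⇒ r7c7=2.
Step 15. [r5c4∈{8}] r5c4 is down to just 8 ⇒ r5c4=8.
Step 16. [r6c6∈{9}] r6c6 has the single candidate 9. So r6c6=9.
Step 17. [r1c5∈{2}] only 2 remains possible at r1c5, so r1c5=2.
Step 18. [r9c3∈{7}] r9c3 has the single candidate 7. So r9c3=7.
Step 19. [r9c7∈{5}] r9c7's peers cover all but 5, so r9c7=5.
Step 20. [r2c2∈{3}] r2c2's peers cover all but 3. So r2c2=3.
Step 21. [r3c1∈{8}] r3c1's peers cover all but 8, so r3c1=8.
Step 22. [r4c9∈{5}] r4c9's peers cover all but 5. So r4c9=5.
Step 23. [r9c1∈{6}] r9c1 has the single candidate 6 ⇒ r9c1=6.
Step 24. [r6c1∈{1}] nothing but 1 survives at r6c1. So r6c1=1.
Step 25. [r2c5∈{8}] only 8 remains possible at r2c5. So r2c5=8.
Step 26. [r4c6∈{2}] r4c6's peers cover all but 2. So r4c6=2.
Step 27. [r7c3∈{8}] only 8 remains possible at r7c3 ⇒ r7c3=8.
Step 28. [r8c1∈{4}] only 4 remains possible at r8c1, so r8c1=4.
Step 29. [r4c4∈{4}] only 4 remains possible at r4c4, so r4c4=4.
Step 30. [r6c9∈{7}] r6c9 has the single candidate 7, so r6c9=7.
Step 31. [r7c4∈{5}] r7c4 has the single candidate 5. So r7c4=5.
Step 32. [r5c9∈{6}] r5c9's peers cover all but 6. So r5c9=6.
Step 33. [r8c9∈{3}] only 3 remains possible at r8c9. So r8c9=3.
Step 34. [r2c9∈{4}] r2c9's peers cover all but 4 ⇒ r2c9=4.
Step 35. [r2c7∈{9}] r2c7 is down to just 9. So r2c7=9.
Step 36. [r6c7∈{8}] nothing but 8 survives at r6c7. So r6c7=8.
Step 37. [r3c7∈{6}] r3c7 has the single candidate 6, so r3c7=6.
Step 38. [r8c5∈{1}] only 1 remains possible at r8c5, so r8c5=1.
Step 39. [r6c4∈{3}] r6c4 has the single candidate 3, so r6c4=3.

Answer: 9 7 1 6 2 4 3 5 8 / 2 3 6 7 8 5 9 1 4 / 8 4 5 1 9 3 6 7 2 / 7 8 9 4 6 2 1 3 5 / 5 2 3 8 7 1 4 9 6 / 1 6 4 3 5 9 8 2 7 / 3 9 8 5 4 7 2 6 1 / 4 5 2 9 1 6 7 8 3 / 6 1 7 2 3 8 5 4 9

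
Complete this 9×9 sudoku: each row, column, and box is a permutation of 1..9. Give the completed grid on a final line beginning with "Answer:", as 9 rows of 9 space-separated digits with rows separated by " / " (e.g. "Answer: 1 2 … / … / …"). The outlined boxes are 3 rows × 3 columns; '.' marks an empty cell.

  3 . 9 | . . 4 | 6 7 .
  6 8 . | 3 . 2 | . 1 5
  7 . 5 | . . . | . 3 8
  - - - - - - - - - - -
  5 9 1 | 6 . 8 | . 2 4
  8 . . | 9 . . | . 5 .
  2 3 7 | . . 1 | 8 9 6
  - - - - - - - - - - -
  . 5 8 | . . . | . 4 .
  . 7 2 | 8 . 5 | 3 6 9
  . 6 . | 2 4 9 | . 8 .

Step 1. [r7c4∈{1,7}] across col 4, 7 lands solely at r7c4 ⇒ r7c4=7.
Step 2. [r5c6∈{3,7}] across col 6, 7 lands solely at r5c6. So r5c6=7.
Step 3. [r3c4∈{1}] nothing but 1 survives at r3c4, so r3c4=1.
Step 4. [r9c1∈{1}] r9c1 has the single candidate 1 ⇒ r9c1=1.
Step 5. [r1c9∈{2}] r1c9's peers cover all but 2, so r1c9=2.
Step 6. [r2c3∈{4}] nothing but 4 survives at r2c3. So r2c3=4.
Step 7. [r7c9∈{1}] r7c9 is down to just 1 ⇒ r7c9=1.
Step 8. [r4c5∈{3}] r4c5 is down to just 3. So r4c5=3.
Step 9. [r3c6∈{6}] nothing but 6 survives at r3c6, so r3c6=6.
Step 10. [r2c7∈{9}] r2c7's peers cover all but 9, so r2c7=9.
Step 11. [r1c4∈{5}] nothing but 5 survives at r1c4. So r1c4=5.
Step 12. [r9c7∈{5,7}] r9c7 is the only open cell in row 9 admitting 5 ⇒ r9c7=5.
Step 13. [r6c4∈{4}] only 4 remains possible at r6c4, so r6c4=4.
Step 14. [r7c7∈{2}] only 2 remains possible at r7c7, so r7c7=2.
Step 15. [r5c3∈{6}] r5c3 has the single candidate 6, so r5c3=6.
Step 16. [r5c2∈{4}] r5c2's peers cover all but 4 ⇒ r5c2=4.
Step 17. [r7c1∈{9}] r7c1 has the single candidate 9, so r7c1=9.
Step 18. [r3c2∈{2}] only 2 remains possible at r3c2, so r3c2=2.
Step 19. [r9c9∈{7}] r9c9's peers cover all but 7 ⇒ r9c9=7.
Step 20. [r5c7∈{1}] r5c7 has the single candidate 1. So r5c7=1.
Step 21. [r5c9∈{3}] r5c9's peers cover all but 3 ⇒ r5c9=3.
Step 22. [r3c7∈{4}] r3c7's peers cover all but 4, so r3c7=4.
Step 23. [r8c5∈{1}] nothing but 1 survives at r8c5 ⇒ r8c5=1.
Step 24. [r4c7∈{7}] nothing but 7 survives at r4c7, so r4c7=7.
Step 25. [r7c6∈{3}] r7c6 has the single candidate 3 ⇒ r7c6=3.
Step 26. [r6c5∈{5}] nothing but 5 survives at r6c5, so r6c5=5.
Step 27. [r5c5∈{2}] r5c5 has the single candidate 2, so r5c5=2.
Step 28. [r8c1∈{4}] r8c1 is down to just 4 ⇒ r8c1=4.
Step 29. [r7c5∈{6}] r7c5 has the single candidate 6. So r7c5=6.
Step 30. [r3c5∈{9}] r3c5's peers cover all but 9. So r3c5=9.
Step 31. [r2c5∈{7}] only 7 remains possible at r2c5. So r2c5=7.
Step 32. [r1c2∈{1}] nothing but 1 survives at r1c2, so r1c2=1.
Step 33. [r1c5∈{8}] only 8 remains possible at r1c5, so r1c5=8.
Step 34. [r9c3∈{3}] nothing but 3 survives at r9c3 ⇒ r9c3=3.

Answer: 3 1 9 5 8 4 6 7 2 / 6 8 4 3 7 2 9 1 5 / 7 2 5 1 9 6 4 3 8 / 5 9 1 6 3 8 7 2 4 / 8 4 6 9 2 7 1 5 3 / 2 3 7 4 5 1 8 9 6 / 9 5 8 7 6 3 2 4 1 / 4 7 2 8 1 5 3 6 9 / 1 6 3 2 4 9 5 8 7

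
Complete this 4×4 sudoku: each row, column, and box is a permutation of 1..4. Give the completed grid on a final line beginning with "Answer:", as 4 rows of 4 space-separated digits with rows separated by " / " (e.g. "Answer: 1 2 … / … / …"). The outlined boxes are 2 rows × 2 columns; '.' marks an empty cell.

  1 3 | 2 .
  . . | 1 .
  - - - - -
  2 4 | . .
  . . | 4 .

Step 1. [r2c4∈{3,4}] 3 has one home in row 2: r2c4. So r2c4=3.
Step 2. [r4c4∈{1,2}] r4c4 is the only open cell in row 4 admitting 2. So r4c4=2.
Step 3. [r4c1∈{3}] nothing but 3 survives at r4c1 ⇒ r4c1=3.
Step 4. [r2c2∈{2}] r2c2 is down to just 2, so r2c2=2.
Step 5. [r1c4∈{4}] r1c4 has the single candidate 4, so r1c4=4.
Step 6. [r2c1∈{4}] r2c1 is down to just 4 ⇒ r2c1=4.
Step 7. [r3c3∈{3}] r3c3 is down to just 3. So r3c3=3.
Step 8. [r3c4∈{1}] nothing but 1 survives at r3c4. So r3c4=1.
Step 9. [r4c2∈{1}] r4c2's peers cover all but 1, so r4c2=1.

Answer: 1 3 2 4 / 4 2 1 3 / 2 4 3 1 / 3 1 4 2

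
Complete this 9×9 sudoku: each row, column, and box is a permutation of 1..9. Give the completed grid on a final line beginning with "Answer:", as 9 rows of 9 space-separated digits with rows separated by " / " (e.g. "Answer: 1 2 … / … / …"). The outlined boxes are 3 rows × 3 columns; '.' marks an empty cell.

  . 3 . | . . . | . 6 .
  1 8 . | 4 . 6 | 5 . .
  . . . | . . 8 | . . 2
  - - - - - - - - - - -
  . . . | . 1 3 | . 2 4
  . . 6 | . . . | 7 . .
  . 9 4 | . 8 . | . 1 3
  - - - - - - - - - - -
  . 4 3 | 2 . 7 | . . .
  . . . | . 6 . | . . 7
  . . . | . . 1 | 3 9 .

Step 1. [r2c9∈{9}] r2c9 is down to just 9. So r2c9=9.
Step 2. [r8c7∈{1,2,4,8}] in col 7, 2 fits only at r8c7 ⇒ r8c7=2.
Step 3. [r8c3∈{1,5,8,9}] col 3 places 1 nowhere but r8c3. So r8c3=1.
Step 4. [r8c2∈{5}] r8c2 has the single candidate 5. So r8c2=5.
Step 5. [r4c2∈{7}] r4c2 has the single candidate 7, so r4c2=7.
Step 6. [r6c4∈{5,6,7}] in row 6, 7 fits only at r6c4, so r6c4=7.
Step 7. [r8c8∈{4,8}] in box 9, 4 fits only at r8c8 ⇒ r8c8=4.
Step 8. [r8c6∈{9}] nothing but 9 survives at r8c6 ⇒ r8c6=9.
Step 9. [r7c5∈{5}] r7c5's peers cover all but 5 ⇒ r7c5=5.
Step 10. [r8c1∈{8}] r8c1 is down to just 8, so r8c1=8.
Step 11. [r4c1∈{5}] r4c1's peers cover all but 5, so r4c1=5.
Step 12. [r6c1∈{2}] r6c1 is down to just 2. So r6c1=2.
Step 13. [r5c8∈{5,8}] col 8 places 5 nowhere but r5c8. So r5c8=5.
Step 14. [r5c9∈{8}] only 8 remains possible at r5c9. So r5c9=8.
Step 15. [r5c4∈{9}] nothing but 9 survives at r5c4 ⇒ r5c4=9.
Step 16. [r1c9∈{1}] r1c9's peers cover all but 1. So r1c9=1.
Step 17. [r7c1∈{6,9}] across row 7, 9 lands solely at r7c1. So r7c1=9.
Step 18. [r1c4∈{5}] r1c4's peers cover all but 5 ⇒ r1c4=5.
Step 19. [r1c6∈{2}] only 2 remains possible at r1c6. So r1c6=2.
Step 20. [r2c3∈{2,7}] r2c3 is the only open cell in row 2 admitting 2, so r2c3=2.
Step 21. [r9c3∈{7}] r9c3 has the single candidate 7, so r9c3=7.
Step 22. [r9c1∈{6}] only 6 remains possible at r9c1, so r9c1=6.
Step 23. [r3c7∈{4}] r3c7 is down to just 4. So r3c7=4.
Step 24. [r3c1∈{7}] only 7 remains possible at r3c1 ⇒ r3c1=7.
Step 25. [r3c8∈{3}] r3c8 has the single candidate 3. So r3c8=3.
Step 26. [r6c7∈{6}] only 6 remains possible at r6c7, so r6c7=6.
Step 27. [r3c5∈{9}] only 9 remains possible at r3c5. So r3c5=9.
Step 28. [r9c5∈{4}] r9c5 is down to just 4. So r9c5=4.
Step 29. [r7c8∈{8}] only 8 remains possible at r7c8 ⇒ r7c8=8.
Step 30. [r1c5∈{7}] r1c5's peers cover all but 7, so r1c5=7.
Step 31. [r7c9∈{6}] only 6 remains possible at r7c9, so r7c9=6.
Step 32. [r9c4∈{8}] r9c4 has the single candidate 8, so r9c4=8.
Step 33. [r4c4∈{6}] nothing but 6 survives at r4c4. So r4c4=6.
Step 34. [r9c9∈{5}] nothing but 5 survives at r9c9, so r9c9=5.
Step 35. [r9c2∈{2}] r9c2's peers cover all but 2, so r9c2=2.
Step 36. [r2c5∈{3}] nothing but 3 survives at r2c5 ⇒ r2c5=3.
Step 37. [r5c5∈{2}] r5c5's peers cover all but 2, so r5c5=2.
Step 38. [r6c6∈{5}] only 5 remains possible at r6c6, so r6c6=5.
Step 39. [r8c4∈{3}] r8c4 is down to just 3 ⇒ r8c4=3.
Step 40. [r7c7∈{1}] r7c7 has the single candidate 1. So r7c7=1.
Step 41. [r3c3∈{5}] only 5 remains possible at r3c3 ⇒ r3c3=5.
Step 42. [r4c3∈{8}] r4c3 is down to just 8, so r4c3=8.
Step 43. [r1c3∈{9}] r1c3's peers cover all but 9 ⇒ r1c3=9.
Step 44. [r5c6∈{4}] r5c6 has the single candidate 4, so r5c6=4.
Step 45. [r5c1∈{3}] r5c1's peers cover all but 3 ⇒ r5c1=3.
Step 46. [r4c7∈{9}] nothing but 9 survives at r4c7. So r4c7=9.
Step 47. [r1c7∈{8}] r1c7 has the single candidate 8. So r1c7=8.
Step 48. [r2c8∈{7}] r2c8's peers cover all but 7. So r2c8=7.
Step 49. [r1c1∈{4}] nothing but 4 survives at r1c1. So r1c1=4.
Step 50. [r3c2∈{6}] nothing but 6 survives at r3c2 ⇒ r3c2=6.
Step 51. [r5c2∈{1}] r5c2 is down to just 1 ⇒ r5c2=1.
Step 52. [r3c4∈{1}] r3c4 has the single candidate 1, so r3c4=1.

Answer: 4 3 9 5 7 2 8 6 1 / 1 8 2 4 3 6 5 7 9 / 7 6 5 1 9 8 4 3 2 / 5 7 8 6 1 3 9 2 4 / 3 1 6 9 2 4 7 5 8 / 2 9 4 7 8 5 6 1 3 / 9 4 3 2 5 7 1 8 6 / 8 5 1 3 6 9 2 4 7 / 6 2 7 8 4 1 3 9 5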